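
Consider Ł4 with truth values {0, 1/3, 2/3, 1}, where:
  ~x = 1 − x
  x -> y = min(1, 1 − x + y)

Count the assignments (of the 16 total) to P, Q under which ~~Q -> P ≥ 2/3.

13

P = 0, Q = 0 ↦ 1  ≥
P = 0, Q = 1/3 ↦ 2/3  ≥
P = 0, Q = 2/3 ↦ 1/3  <
P = 0, Q = 1 ↦ 0  <
P = 1/3, Q = 0 ↦ 1  ≥
P = 1/3, Q = 1/3 ↦ 1  ≥
P = 1/3, Q = 2/3 ↦ 2/3  ≥
P = 1/3, Q = 1 ↦ 1/3  <
P = 2/3, Q = 0 ↦ 1  ≥
P = 2/3, Q = 1/3 ↦ 1  ≥
P = 2/3, Q = 2/3 ↦ 1  ≥
P = 2/3, Q = 1 ↦ 2/3  ≥
P = 1, Q = 0 ↦ 1  ≥
P = 1, Q = 1/3 ↦ 1  ≥
P = 1, Q = 2/3 ↦ 1  ≥
P = 1, Q = 1 ↦ 1  ≥
So 13 of the 16 assignments meet the threshold.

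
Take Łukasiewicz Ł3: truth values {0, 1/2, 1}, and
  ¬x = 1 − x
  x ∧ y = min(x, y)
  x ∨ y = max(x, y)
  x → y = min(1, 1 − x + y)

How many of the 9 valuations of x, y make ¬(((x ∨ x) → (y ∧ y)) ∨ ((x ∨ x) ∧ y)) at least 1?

1

x = 0, y = 0 ↦ 0  <
x = 0, y = 1/2 ↦ 0  <
x = 0, y = 1 ↦ 0  <
x = 1/2, y = 0 ↦ 1/2  <
x = 1/2, y = 1/2 ↦ 0  <
x = 1/2, y = 1 ↦ 0  <
x = 1, y = 0 ↦ 1  ≥
x = 1, y = 1/2 ↦ 1/2  <
x = 1, y = 1 ↦ 0  <
So 1 of the 9 assignments meets the threshold.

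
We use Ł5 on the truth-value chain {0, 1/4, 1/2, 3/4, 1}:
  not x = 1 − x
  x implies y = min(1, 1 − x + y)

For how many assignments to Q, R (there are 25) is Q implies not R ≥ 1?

value 1: 15 assignments (counts)
value 3/4: 4 assignments
value 1/2: 3 assignments
value 1/4: 2 assignments
value 0: 1 assignment
So 15 of the 25 assignments meet the threshold.

15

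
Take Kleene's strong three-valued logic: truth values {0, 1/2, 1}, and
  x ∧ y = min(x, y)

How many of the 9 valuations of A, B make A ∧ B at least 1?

A = 0, B = 0 ↦ 0  <
A = 0, B = 1/2 ↦ 0  <
A = 0, B = 1 ↦ 0  <
A = 1/2, B = 0 ↦ 0  <
A = 1/2, B = 1/2 ↦ 1/2  <
A = 1/2, B = 1 ↦ 1/2  <
A = 1, B = 0 ↦ 0  <
A = 1, B = 1/2 ↦ 1/2  <
A = 1, B = 1 ↦ 1  ≥
So 1 of the 9 assignments meets the threshold.

1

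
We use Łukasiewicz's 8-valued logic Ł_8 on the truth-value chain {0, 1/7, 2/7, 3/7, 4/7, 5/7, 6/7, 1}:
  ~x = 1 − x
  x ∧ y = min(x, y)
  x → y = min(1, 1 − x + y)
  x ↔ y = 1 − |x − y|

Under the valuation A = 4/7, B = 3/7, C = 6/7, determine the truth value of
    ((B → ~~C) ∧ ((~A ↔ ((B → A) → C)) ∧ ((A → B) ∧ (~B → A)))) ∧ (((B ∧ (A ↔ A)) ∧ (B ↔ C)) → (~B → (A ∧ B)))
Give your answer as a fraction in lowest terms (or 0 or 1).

4/7

~C = ~6/7 = 1/7
~~C = ~1/7 = 6/7
B → ~~C = 3/7 → 6/7 = 1
~A = ~4/7 = 3/7
B → A = 3/7 → 4/7 = 1
(B → A) → C = 1 → 6/7 = 6/7
~A ↔ ((B → A) → C) = 3/7 ↔ 6/7 = 4/7
A → B = 4/7 → 3/7 = 6/7
~B = ~3/7 = 4/7
~B → A = 4/7 → 4/7 = 1
(A → B) ∧ (~B → A) = 6/7 ∧ 1 = 6/7
(~A ↔ ((B → A) → C)) ∧ ((A → B) ∧ (~B → A)) = 4/7 ∧ 6/7 = 4/7
(B → ~~C) ∧ ((~A ↔ ((B → A) → C)) ∧ ((A → B) ∧ (~B → A))) = 1 ∧ 4/7 = 4/7
A ↔ A = 4/7 ↔ 4/7 = 1
B ∧ (A ↔ A) = 3/7 ∧ 1 = 3/7
B ↔ C = 3/7 ↔ 6/7 = 4/7
(B ∧ (A ↔ A)) ∧ (B ↔ C) = 3/7 ∧ 4/7 = 3/7
~B = ~3/7 = 4/7
A ∧ B = 4/7 ∧ 3/7 = 3/7
~B → (A ∧ B) = 4/7 → 3/7 = 6/7
((B ∧ (A ↔ A)) ∧ (B ↔ C)) → (~B → (A ∧ B)) = 3/7 → 6/7 = 1
((B → ~~C) ∧ ((~A ↔ ((B → A) → C)) ∧ ((A → B) ∧ (~B → A)))) ∧ (((B ∧ (A ↔ A)) ∧ (B ↔ C)) → (~B → (A ∧ B))) = 4/7 ∧ 1 = 4/7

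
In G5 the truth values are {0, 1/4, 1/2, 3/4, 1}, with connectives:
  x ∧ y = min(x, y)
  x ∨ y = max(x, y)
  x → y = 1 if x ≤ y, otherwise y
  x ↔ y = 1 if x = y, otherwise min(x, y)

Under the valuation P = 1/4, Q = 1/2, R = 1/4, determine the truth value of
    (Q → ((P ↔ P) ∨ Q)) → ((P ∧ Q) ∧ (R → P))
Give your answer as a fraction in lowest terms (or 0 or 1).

P ↔ P = 1/4 ↔ 1/4 = 1
(P ↔ P) ∨ Q = 1 ∨ 1/2 = 1
Q → ((P ↔ P) ∨ Q) = 1/2 → 1 = 1
P ∧ Q = 1/4 ∧ 1/2 = 1/4
R → P = 1/4 → 1/4 = 1
(P ∧ Q) ∧ (R → P) = 1/4 ∧ 1 = 1/4
(Q → ((P ↔ P) ∨ Q)) → ((P ∧ Q) ∧ (R → P)) = 1 → 1/4 = 1/4

1/4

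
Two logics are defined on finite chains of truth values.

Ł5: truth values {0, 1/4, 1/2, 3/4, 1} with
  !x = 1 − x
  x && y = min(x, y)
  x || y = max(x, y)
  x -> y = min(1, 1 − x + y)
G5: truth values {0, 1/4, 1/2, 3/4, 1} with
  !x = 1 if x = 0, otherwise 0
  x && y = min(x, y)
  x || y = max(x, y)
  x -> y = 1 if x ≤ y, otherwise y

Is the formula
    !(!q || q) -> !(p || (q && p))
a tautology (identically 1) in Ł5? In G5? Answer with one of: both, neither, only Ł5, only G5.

only G5

In Ł5: at p = 3/4, q = 1/2 the value is 3/4 — not a tautology.
In G5: every assignment gives 1 — tautology.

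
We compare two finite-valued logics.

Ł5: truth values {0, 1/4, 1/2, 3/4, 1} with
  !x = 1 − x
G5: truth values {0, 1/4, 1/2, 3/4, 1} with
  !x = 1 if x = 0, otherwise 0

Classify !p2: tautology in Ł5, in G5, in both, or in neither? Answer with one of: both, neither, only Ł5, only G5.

In Ł5: at p2 = 1/4 the value is 3/4 — not a tautology.
In G5: at p2 = 1/4 the value is 0 — not a tautology.

neither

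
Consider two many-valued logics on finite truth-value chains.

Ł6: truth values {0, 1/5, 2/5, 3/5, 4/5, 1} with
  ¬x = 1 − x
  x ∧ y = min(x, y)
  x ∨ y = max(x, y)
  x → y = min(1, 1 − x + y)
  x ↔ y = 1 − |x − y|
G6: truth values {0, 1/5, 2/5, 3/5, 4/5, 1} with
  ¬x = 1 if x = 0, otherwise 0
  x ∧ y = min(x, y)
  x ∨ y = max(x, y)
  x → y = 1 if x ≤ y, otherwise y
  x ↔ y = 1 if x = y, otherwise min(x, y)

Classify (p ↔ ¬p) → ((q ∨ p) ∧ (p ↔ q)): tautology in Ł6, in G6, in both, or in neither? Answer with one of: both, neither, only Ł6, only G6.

In Ł6: at p = 1/5, q = 0 the value is 4/5 — not a tautology.
In G6: every assignment gives 1 — tautology.

only G6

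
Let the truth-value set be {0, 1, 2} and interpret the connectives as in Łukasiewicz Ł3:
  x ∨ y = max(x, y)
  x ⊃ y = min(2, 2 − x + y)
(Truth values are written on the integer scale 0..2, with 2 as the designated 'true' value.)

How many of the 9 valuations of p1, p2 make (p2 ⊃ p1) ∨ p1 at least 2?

6

p1 = 0, p2 = 0 ↦ 2  ≥
p1 = 0, p2 = 1 ↦ 1  <
p1 = 0, p2 = 2 ↦ 0  <
p1 = 1, p2 = 0 ↦ 2  ≥
p1 = 1, p2 = 1 ↦ 2  ≥
p1 = 1, p2 = 2 ↦ 1  <
p1 = 2, p2 = 0 ↦ 2  ≥
p1 = 2, p2 = 1 ↦ 2  ≥
p1 = 2, p2 = 2 ↦ 2  ≥
So 6 of the 9 assignments meet the threshold.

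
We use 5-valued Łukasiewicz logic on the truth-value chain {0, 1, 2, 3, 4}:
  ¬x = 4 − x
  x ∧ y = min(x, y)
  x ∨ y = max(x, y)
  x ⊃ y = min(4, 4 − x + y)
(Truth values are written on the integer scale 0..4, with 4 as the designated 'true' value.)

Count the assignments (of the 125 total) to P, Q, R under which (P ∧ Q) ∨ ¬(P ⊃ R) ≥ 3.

value 4: 9 assignments (counts)
value 3: 20 assignments (counts)
value 2: 28 assignments
value 1: 33 assignments
value 0: 35 assignments
So 29 of the 125 assignments meet the threshold.

29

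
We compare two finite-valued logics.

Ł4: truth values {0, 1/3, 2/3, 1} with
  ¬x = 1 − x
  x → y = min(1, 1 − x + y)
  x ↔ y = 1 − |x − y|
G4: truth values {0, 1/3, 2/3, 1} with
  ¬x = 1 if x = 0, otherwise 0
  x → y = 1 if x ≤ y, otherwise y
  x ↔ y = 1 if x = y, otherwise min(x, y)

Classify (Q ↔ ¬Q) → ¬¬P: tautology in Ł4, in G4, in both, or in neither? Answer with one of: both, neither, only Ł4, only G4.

only G4

In Ł4: at P = 0, Q = 1/3 the value is 1/3 — not a tautology.
In G4: every assignment gives 1 — tautology.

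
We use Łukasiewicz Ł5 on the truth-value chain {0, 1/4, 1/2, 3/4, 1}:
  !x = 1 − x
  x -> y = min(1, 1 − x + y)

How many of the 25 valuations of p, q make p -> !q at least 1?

15

value 1: 15 assignments (counts)
value 3/4: 4 assignments
value 1/2: 3 assignments
value 1/4: 2 assignments
value 0: 1 assignment
So 15 of the 25 assignments meet the threshold.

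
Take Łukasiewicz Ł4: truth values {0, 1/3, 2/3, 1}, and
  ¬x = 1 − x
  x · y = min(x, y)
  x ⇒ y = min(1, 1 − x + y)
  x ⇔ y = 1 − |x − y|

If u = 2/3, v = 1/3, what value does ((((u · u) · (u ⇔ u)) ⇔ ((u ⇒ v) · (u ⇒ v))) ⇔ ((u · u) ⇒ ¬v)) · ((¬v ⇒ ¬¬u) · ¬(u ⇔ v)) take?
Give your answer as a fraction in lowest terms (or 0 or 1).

u · u = 2/3 · 2/3 = 2/3
u ⇔ u = 2/3 ⇔ 2/3 = 1
(u · u) · (u ⇔ u) = 2/3 · 1 = 2/3
u ⇒ v = 2/3 ⇒ 1/3 = 2/3
u ⇒ v = 2/3 ⇒ 1/3 = 2/3
(u ⇒ v) · (u ⇒ v) = 2/3 · 2/3 = 2/3
((u · u) · (u ⇔ u)) ⇔ ((u ⇒ v) · (u ⇒ v)) = 2/3 ⇔ 2/3 = 1
u · u = 2/3 · 2/3 = 2/3
¬v = ¬1/3 = 2/3
(u · u) ⇒ ¬v = 2/3 ⇒ 2/3 = 1
(((u · u) · (u ⇔ u)) ⇔ ((u ⇒ v) · (u ⇒ v))) ⇔ ((u · u) ⇒ ¬v) = 1 ⇔ 1 = 1
¬v = ¬1/3 = 2/3
¬u = ¬2/3 = 1/3
¬¬u = ¬1/3 = 2/3
¬v ⇒ ¬¬u = 2/3 ⇒ 2/3 = 1
u ⇔ v = 2/3 ⇔ 1/3 = 2/3
¬(u ⇔ v) = ¬2/3 = 1/3
(¬v ⇒ ¬¬u) · ¬(u ⇔ v) = 1 · 1/3 = 1/3
((((u · u) · (u ⇔ u)) ⇔ ((u ⇒ v) · (u ⇒ v))) ⇔ ((u · u) ⇒ ¬v)) · ((¬v ⇒ ¬¬u) · ¬(u ⇔ v)) = 1 · 1/3 = 1/3

1/3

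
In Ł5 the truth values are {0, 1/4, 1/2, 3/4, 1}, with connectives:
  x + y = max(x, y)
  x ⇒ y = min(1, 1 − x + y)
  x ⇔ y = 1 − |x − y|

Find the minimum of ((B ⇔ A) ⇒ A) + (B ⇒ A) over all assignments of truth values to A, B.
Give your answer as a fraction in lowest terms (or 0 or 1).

1/2

Take A = 0, B = 1/2:
B ⇔ A = 1/2 ⇔ 0 = 1/2
(B ⇔ A) ⇒ A = 1/2 ⇒ 0 = 1/2
B ⇒ A = 1/2 ⇒ 0 = 1/2
((B ⇔ A) ⇒ A) + (B ⇒ A) = 1/2 + 1/2 = 1/2
No assignment yields a value below 1/2, so this is the minimum.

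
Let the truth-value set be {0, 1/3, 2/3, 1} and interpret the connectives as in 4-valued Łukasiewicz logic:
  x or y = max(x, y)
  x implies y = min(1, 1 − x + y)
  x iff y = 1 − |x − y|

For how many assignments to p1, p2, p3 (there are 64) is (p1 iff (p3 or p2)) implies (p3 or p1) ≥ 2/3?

59

value 1: 48 assignments (counts)
value 2/3: 11 assignments (counts)
value 1/3: 4 assignments
value 0: 1 assignment
So 59 of the 64 assignments meet the threshold.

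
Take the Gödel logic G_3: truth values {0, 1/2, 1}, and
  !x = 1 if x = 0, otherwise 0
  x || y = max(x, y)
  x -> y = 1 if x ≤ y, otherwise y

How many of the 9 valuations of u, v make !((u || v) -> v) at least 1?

2

u = 0, v = 0 ↦ 0  <
u = 0, v = 1/2 ↦ 0  <
u = 0, v = 1 ↦ 0  <
u = 1/2, v = 0 ↦ 1  ≥
u = 1/2, v = 1/2 ↦ 0  <
u = 1/2, v = 1 ↦ 0  <
u = 1, v = 0 ↦ 1  ≥
u = 1, v = 1/2 ↦ 0  <
u = 1, v = 1 ↦ 0  <
So 2 of the 9 assignments meet the threshold.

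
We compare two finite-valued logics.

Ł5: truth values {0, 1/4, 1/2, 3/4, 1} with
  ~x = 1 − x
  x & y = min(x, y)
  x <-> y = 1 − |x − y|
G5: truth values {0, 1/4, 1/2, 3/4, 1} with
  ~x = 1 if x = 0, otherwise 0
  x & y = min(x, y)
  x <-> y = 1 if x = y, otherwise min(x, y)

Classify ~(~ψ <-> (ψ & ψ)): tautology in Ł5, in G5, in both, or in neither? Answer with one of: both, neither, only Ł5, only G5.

In Ł5: at ψ = 1/4 the value is 1/2 — not a tautology.
In G5: every assignment gives 1 — tautology.

only G5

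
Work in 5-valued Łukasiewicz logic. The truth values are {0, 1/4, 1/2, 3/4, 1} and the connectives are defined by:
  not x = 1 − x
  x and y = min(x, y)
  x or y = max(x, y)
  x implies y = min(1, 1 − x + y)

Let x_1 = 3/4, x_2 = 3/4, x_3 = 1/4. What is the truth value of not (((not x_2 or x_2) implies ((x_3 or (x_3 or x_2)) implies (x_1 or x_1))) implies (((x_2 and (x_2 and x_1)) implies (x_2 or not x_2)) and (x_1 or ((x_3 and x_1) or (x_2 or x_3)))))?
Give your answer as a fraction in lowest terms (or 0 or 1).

not x_2 = not 3/4 = 1/4
not x_2 or x_2 = 1/4 or 3/4 = 3/4
x_3 or x_2 = 1/4 or 3/4 = 3/4
x_3 or (x_3 or x_2) = 1/4 or 3/4 = 3/4
x_1 or x_1 = 3/4 or 3/4 = 3/4
(x_3 or (x_3 or x_2)) implies (x_1 or x_1) = 3/4 implies 3/4 = 1
(not x_2 or x_2) implies ((x_3 or (x_3 or x_2)) implies (x_1 or x_1)) = 3/4 implies 1 = 1
x_2 and x_1 = 3/4 and 3/4 = 3/4
x_2 and (x_2 and x_1) = 3/4 and 3/4 = 3/4
not x_2 = not 3/4 = 1/4
x_2 or not x_2 = 3/4 or 1/4 = 3/4
(x_2 and (x_2 and x_1)) implies (x_2 or not x_2) = 3/4 implies 3/4 = 1
x_3 and x_1 = 1/4 and 3/4 = 1/4
x_2 or x_3 = 3/4 or 1/4 = 3/4
(x_3 and x_1) or (x_2 or x_3) = 1/4 or 3/4 = 3/4
x_1 or ((x_3 and x_1) or (x_2 or x_3)) = 3/4 or 3/4 = 3/4
((x_2 and (x_2 and x_1)) implies (x_2 or not x_2)) and (x_1 or ((x_3 and x_1) or (x_2 or x_3))) = 1 and 3/4 = 3/4
((not x_2 or x_2) implies ((x_3 or (x_3 or x_2)) implies (x_1 or x_1))) implies (((x_2 and (x_2 and x_1)) implies (x_2 or not x_2)) and (x_1 or ((x_3 and x_1) or (x_2 or x_3)))) = 1 implies 3/4 = 3/4
not (((not x_2 or x_2) implies ((x_3 or (x_3 or x_2)) implies (x_1 or x_1))) implies (((x_2 and (x_2 and x_1)) implies (x_2 or not x_2)) and (x_1 or ((x_3 and x_1) or (x_2 or x_3))))) = not 3/4 = 1/4

1/4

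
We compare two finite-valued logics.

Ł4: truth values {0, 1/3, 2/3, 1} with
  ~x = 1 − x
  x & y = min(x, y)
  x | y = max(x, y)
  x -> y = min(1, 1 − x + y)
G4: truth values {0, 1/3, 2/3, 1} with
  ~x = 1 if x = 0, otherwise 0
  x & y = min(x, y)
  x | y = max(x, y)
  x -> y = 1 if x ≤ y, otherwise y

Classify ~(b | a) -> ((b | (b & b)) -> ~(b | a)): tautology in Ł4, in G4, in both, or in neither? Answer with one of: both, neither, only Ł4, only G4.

In Ł4: every assignment gives 1 — tautology.
In G4: every assignment gives 1 — tautology.

both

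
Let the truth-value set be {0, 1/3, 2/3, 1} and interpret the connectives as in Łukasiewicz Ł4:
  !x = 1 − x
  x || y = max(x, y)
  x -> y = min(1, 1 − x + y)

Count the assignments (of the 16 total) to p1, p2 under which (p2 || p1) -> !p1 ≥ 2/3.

p1 = 0, p2 = 0 ↦ 1  ≥
p1 = 0, p2 = 1/3 ↦ 1  ≥
p1 = 0, p2 = 2/3 ↦ 1  ≥
p1 = 0, p2 = 1 ↦ 1  ≥
p1 = 1/3, p2 = 0 ↦ 1  ≥
p1 = 1/3, p2 = 1/3 ↦ 1  ≥
p1 = 1/3, p2 = 2/3 ↦ 1  ≥
p1 = 1/3, p2 = 1 ↦ 2/3  ≥
p1 = 2/3, p2 = 0 ↦ 2/3  ≥
p1 = 2/3, p2 = 1/3 ↦ 2/3  ≥
p1 = 2/3, p2 = 2/3 ↦ 2/3  ≥
p1 = 2/3, p2 = 1 ↦ 1/3  <
p1 = 1, p2 = 0 ↦ 0  <
p1 = 1, p2 = 1/3 ↦ 0  <
p1 = 1, p2 = 2/3 ↦ 0  <
p1 = 1, p2 = 1 ↦ 0  <
So 11 of the 16 assignments meet the threshold.

11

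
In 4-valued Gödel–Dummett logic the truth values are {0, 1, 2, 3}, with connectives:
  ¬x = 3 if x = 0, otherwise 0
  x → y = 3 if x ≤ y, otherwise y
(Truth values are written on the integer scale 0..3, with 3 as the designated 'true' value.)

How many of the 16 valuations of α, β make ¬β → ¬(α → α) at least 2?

α = 0, β = 0 ↦ 0  <
α = 0, β = 1 ↦ 3  ≥
α = 0, β = 2 ↦ 3  ≥
α = 0, β = 3 ↦ 3  ≥
α = 1, β = 0 ↦ 0  <
α = 1, β = 1 ↦ 3  ≥
α = 1, β = 2 ↦ 3  ≥
α = 1, β = 3 ↦ 3  ≥
α = 2, β = 0 ↦ 0  <
α = 2, β = 1 ↦ 3  ≥
α = 2, β = 2 ↦ 3  ≥
α = 2, β = 3 ↦ 3  ≥
α = 3, β = 0 ↦ 0  <
α = 3, β = 1 ↦ 3  ≥
α = 3, β = 2 ↦ 3  ≥
α = 3, β = 3 ↦ 3  ≥
So 12 of the 16 assignments meet the threshold.

12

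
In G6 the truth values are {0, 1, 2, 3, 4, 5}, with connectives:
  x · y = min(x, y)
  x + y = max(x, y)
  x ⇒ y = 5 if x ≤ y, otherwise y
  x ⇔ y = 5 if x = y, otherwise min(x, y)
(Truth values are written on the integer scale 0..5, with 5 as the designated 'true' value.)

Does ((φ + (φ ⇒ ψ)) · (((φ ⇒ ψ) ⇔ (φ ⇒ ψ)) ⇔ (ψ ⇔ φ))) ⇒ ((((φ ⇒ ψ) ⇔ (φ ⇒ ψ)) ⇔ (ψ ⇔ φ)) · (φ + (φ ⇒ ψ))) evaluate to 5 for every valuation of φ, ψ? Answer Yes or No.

At φ = 2, ψ = 3, for instance:
φ ⇒ ψ = 2 ⇒ 3 = 5
φ + (φ ⇒ ψ) = 2 + 5 = 5
φ ⇒ ψ = 2 ⇒ 3 = 5
φ ⇒ ψ = 2 ⇒ 3 = 5
(φ ⇒ ψ) ⇔ (φ ⇒ ψ) = 5 ⇔ 5 = 5
ψ ⇔ φ = 3 ⇔ 2 = 2
((φ ⇒ ψ) ⇔ (φ ⇒ ψ)) ⇔ (ψ ⇔ φ) = 5 ⇔ 2 = 2
(φ + (φ ⇒ ψ)) · (((φ ⇒ ψ) ⇔ (φ ⇒ ψ)) ⇔ (ψ ⇔ φ)) = 5 · 2 = 2
(((φ ⇒ ψ) ⇔ (φ ⇒ ψ)) ⇔ (ψ ⇔ φ)) · (φ + (φ ⇒ ψ)) = 2 · 5 = 2
((φ + (φ ⇒ ψ)) · (((φ ⇒ ψ) ⇔ (φ ⇒ ψ)) ⇔ (ψ ⇔ φ))) ⇒ ((((φ ⇒ ψ) ⇔ (φ ⇒ ψ)) ⇔ (ψ ⇔ φ)) · (φ + (φ ⇒ ψ))) = 2 ⇒ 2 = 5
and checking the remaining 35 assignments likewise gives ≥ 5 in every case.

Yes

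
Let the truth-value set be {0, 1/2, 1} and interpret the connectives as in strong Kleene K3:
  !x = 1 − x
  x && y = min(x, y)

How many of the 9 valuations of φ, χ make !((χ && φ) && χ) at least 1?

φ = 0, χ = 0 ↦ 1  ≥
φ = 0, χ = 1/2 ↦ 1  ≥
φ = 0, χ = 1 ↦ 1  ≥
φ = 1/2, χ = 0 ↦ 1  ≥
φ = 1/2, χ = 1/2 ↦ 1/2  <
φ = 1/2, χ = 1 ↦ 1/2  <
φ = 1, χ = 0 ↦ 1  ≥
φ = 1, χ = 1/2 ↦ 1/2  <
φ = 1, χ = 1 ↦ 0  <
So 5 of the 9 assignments meet the threshold.

5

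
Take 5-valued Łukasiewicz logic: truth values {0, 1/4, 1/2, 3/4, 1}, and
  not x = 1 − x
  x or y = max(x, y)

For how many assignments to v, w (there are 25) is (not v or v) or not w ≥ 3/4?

22

value 1: 13 assignments (counts)
value 3/4: 9 assignments (counts)
value 1/2: 3 assignments
So 22 of the 25 assignments meet the threshold.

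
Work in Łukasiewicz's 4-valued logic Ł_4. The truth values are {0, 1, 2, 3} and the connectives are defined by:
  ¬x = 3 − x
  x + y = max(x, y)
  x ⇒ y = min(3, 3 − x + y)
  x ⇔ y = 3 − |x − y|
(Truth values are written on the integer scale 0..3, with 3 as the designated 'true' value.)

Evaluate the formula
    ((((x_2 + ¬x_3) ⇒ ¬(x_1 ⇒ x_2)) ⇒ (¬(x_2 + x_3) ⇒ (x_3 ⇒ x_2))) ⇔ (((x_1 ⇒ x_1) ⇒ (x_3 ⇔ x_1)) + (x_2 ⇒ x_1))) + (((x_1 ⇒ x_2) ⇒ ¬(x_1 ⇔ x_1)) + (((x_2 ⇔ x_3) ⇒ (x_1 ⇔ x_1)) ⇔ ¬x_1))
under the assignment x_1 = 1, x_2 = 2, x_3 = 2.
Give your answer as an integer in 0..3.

2

¬x_3 = ¬2 = 1
x_2 + ¬x_3 = 2 + 1 = 2
x_1 ⇒ x_2 = 1 ⇒ 2 = 3
¬(x_1 ⇒ x_2) = ¬3 = 0
(x_2 + ¬x_3) ⇒ ¬(x_1 ⇒ x_2) = 2 ⇒ 0 = 1
x_2 + x_3 = 2 + 2 = 2
¬(x_2 + x_3) = ¬2 = 1
x_3 ⇒ x_2 = 2 ⇒ 2 = 3
¬(x_2 + x_3) ⇒ (x_3 ⇒ x_2) = 1 ⇒ 3 = 3
((x_2 + ¬x_3) ⇒ ¬(x_1 ⇒ x_2)) ⇒ (¬(x_2 + x_3) ⇒ (x_3 ⇒ x_2)) = 1 ⇒ 3 = 3
x_1 ⇒ x_1 = 1 ⇒ 1 = 3
x_3 ⇔ x_1 = 2 ⇔ 1 = 2
(x_1 ⇒ x_1) ⇒ (x_3 ⇔ x_1) = 3 ⇒ 2 = 2
x_2 ⇒ x_1 = 2 ⇒ 1 = 2
((x_1 ⇒ x_1) ⇒ (x_3 ⇔ x_1)) + (x_2 ⇒ x_1) = 2 + 2 = 2
(((x_2 + ¬x_3) ⇒ ¬(x_1 ⇒ x_2)) ⇒ (¬(x_2 + x_3) ⇒ (x_3 ⇒ x_2))) ⇔ (((x_1 ⇒ x_1) ⇒ (x_3 ⇔ x_1)) + (x_2 ⇒ x_1)) = 3 ⇔ 2 = 2
x_1 ⇒ x_2 = 1 ⇒ 2 = 3
x_1 ⇔ x_1 = 1 ⇔ 1 = 3
¬(x_1 ⇔ x_1) = ¬3 = 0
(x_1 ⇒ x_2) ⇒ ¬(x_1 ⇔ x_1) = 3 ⇒ 0 = 0
x_2 ⇔ x_3 = 2 ⇔ 2 = 3
x_1 ⇔ x_1 = 1 ⇔ 1 = 3
(x_2 ⇔ x_3) ⇒ (x_1 ⇔ x_1) = 3 ⇒ 3 = 3
¬x_1 = ¬1 = 2
((x_2 ⇔ x_3) ⇒ (x_1 ⇔ x_1)) ⇔ ¬x_1 = 3 ⇔ 2 = 2
((x_1 ⇒ x_2) ⇒ ¬(x_1 ⇔ x_1)) + (((x_2 ⇔ x_3) ⇒ (x_1 ⇔ x_1)) ⇔ ¬x_1) = 0 + 2 = 2
((((x_2 + ¬x_3) ⇒ ¬(x_1 ⇒ x_2)) ⇒ (¬(x_2 + x_3) ⇒ (x_3 ⇒ x_2))) ⇔ (((x_1 ⇒ x_1) ⇒ (x_3 ⇔ x_1)) + (x_2 ⇒ x_1))) + (((x_1 ⇒ x_2) ⇒ ¬(x_1 ⇔ x_1)) + (((x_2 ⇔ x_3) ⇒ (x_1 ⇔ x_1)) ⇔ ¬x_1)) = 2 + 2 = 2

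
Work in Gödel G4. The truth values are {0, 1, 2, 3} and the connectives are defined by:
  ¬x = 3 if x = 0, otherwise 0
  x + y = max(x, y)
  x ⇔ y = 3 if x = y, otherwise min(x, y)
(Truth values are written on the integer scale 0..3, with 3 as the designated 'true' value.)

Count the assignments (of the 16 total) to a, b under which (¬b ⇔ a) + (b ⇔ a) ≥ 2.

a = 0, b = 0 ↦ 3  ≥
a = 0, b = 1 ↦ 3  ≥
a = 0, b = 2 ↦ 3  ≥
a = 0, b = 3 ↦ 3  ≥
a = 1, b = 0 ↦ 1  <
a = 1, b = 1 ↦ 3  ≥
a = 1, b = 2 ↦ 1  <
a = 1, b = 3 ↦ 1  <
a = 2, b = 0 ↦ 2  ≥
a = 2, b = 1 ↦ 1  <
a = 2, b = 2 ↦ 3  ≥
a = 2, b = 3 ↦ 2  ≥
a = 3, b = 0 ↦ 3  ≥
a = 3, b = 1 ↦ 1  <
a = 3, b = 2 ↦ 2  ≥
a = 3, b = 3 ↦ 3  ≥
So 11 of the 16 assignments meet the threshold.

11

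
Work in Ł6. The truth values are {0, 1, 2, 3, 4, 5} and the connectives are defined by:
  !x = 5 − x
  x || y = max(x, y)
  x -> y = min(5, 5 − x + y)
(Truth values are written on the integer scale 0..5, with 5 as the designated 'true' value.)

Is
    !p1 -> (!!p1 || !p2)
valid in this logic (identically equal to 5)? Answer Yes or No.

Counterexample: take p1 = 0, p2 = 1.
!p1 = !0 = 5
!p1 = !0 = 5
!!p1 = !5 = 0
!p2 = !1 = 4
!!p1 || !p2 = 0 || 4 = 4
!p1 -> (!!p1 || !p2) = 5 -> 4 = 4
This gives 4 ≠ 5.

No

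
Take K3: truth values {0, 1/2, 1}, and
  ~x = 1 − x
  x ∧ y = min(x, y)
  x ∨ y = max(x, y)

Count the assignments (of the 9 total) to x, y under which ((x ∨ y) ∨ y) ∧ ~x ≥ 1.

x = 0, y = 0 ↦ 0  <
x = 0, y = 1/2 ↦ 1/2  <
x = 0, y = 1 ↦ 1  ≥
x = 1/2, y = 0 ↦ 1/2  <
x = 1/2, y = 1/2 ↦ 1/2  <
x = 1/2, y = 1 ↦ 1/2  <
x = 1, y = 0 ↦ 0  <
x = 1, y = 1/2 ↦ 0  <
x = 1, y = 1 ↦ 0  <
So 1 of the 9 assignments meets the threshold.

1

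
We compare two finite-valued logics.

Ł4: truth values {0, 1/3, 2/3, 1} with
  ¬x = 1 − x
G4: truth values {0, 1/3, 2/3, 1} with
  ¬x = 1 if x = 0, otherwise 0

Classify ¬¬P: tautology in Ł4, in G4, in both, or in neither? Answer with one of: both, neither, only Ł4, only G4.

neither

In Ł4: at P = 0 the value is 0 — not a tautology.
In G4: at P = 0 the value is 0 — not a tautology.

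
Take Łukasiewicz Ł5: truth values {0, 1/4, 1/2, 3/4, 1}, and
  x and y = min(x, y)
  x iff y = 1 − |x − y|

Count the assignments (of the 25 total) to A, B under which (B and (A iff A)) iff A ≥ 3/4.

value 1: 5 assignments (counts)
value 3/4: 8 assignments (counts)
value 1/2: 6 assignments
value 1/4: 4 assignments
value 0: 2 assignments
So 13 of the 25 assignments meet the threshold.

13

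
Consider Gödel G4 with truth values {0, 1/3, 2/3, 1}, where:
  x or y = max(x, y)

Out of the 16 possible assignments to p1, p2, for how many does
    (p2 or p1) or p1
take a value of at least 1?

7

p1 = 0, p2 = 0 ↦ 0  <
p1 = 0, p2 = 1/3 ↦ 1/3  <
p1 = 0, p2 = 2/3 ↦ 2/3  <
p1 = 0, p2 = 1 ↦ 1  ≥
p1 = 1/3, p2 = 0 ↦ 1/3  <
p1 = 1/3, p2 = 1/3 ↦ 1/3  <
p1 = 1/3, p2 = 2/3 ↦ 2/3  <
p1 = 1/3, p2 = 1 ↦ 1  ≥
p1 = 2/3, p2 = 0 ↦ 2/3  <
p1 = 2/3, p2 = 1/3 ↦ 2/3  <
p1 = 2/3, p2 = 2/3 ↦ 2/3  <
p1 = 2/3, p2 = 1 ↦ 1  ≥
p1 = 1, p2 = 0 ↦ 1  ≥
p1 = 1, p2 = 1/3 ↦ 1  ≥
p1 = 1, p2 = 2/3 ↦ 1  ≥
p1 = 1, p2 = 1 ↦ 1  ≥
So 7 of the 16 assignments meet the threshold.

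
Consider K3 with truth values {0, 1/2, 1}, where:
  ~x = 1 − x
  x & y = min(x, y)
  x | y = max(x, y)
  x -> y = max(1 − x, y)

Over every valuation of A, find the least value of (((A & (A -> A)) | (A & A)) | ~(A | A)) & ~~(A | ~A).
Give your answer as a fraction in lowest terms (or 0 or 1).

Take A = 1/2:
A -> A = 1/2 -> 1/2 = 1/2
A & (A -> A) = 1/2 & 1/2 = 1/2
A & A = 1/2 & 1/2 = 1/2
(A & (A -> A)) | (A & A) = 1/2 | 1/2 = 1/2
A | A = 1/2 | 1/2 = 1/2
~(A | A) = ~1/2 = 1/2
((A & (A -> A)) | (A & A)) | ~(A | A) = 1/2 | 1/2 = 1/2
~A = ~1/2 = 1/2
A | ~A = 1/2 | 1/2 = 1/2
~(A | ~A) = ~1/2 = 1/2
~~(A | ~A) = ~1/2 = 1/2
(((A & (A -> A)) | (A & A)) | ~(A | A)) & ~~(A | ~A) = 1/2 & 1/2 = 1/2
No assignment yields a value below 1/2, so this is the minimum.

1/2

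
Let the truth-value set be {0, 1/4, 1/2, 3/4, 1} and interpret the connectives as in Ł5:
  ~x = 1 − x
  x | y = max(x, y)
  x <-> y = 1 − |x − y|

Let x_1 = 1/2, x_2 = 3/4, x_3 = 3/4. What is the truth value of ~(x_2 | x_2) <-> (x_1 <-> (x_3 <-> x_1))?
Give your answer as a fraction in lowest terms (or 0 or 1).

x_2 | x_2 = 3/4 | 3/4 = 3/4
~(x_2 | x_2) = ~3/4 = 1/4
x_3 <-> x_1 = 3/4 <-> 1/2 = 3/4
x_1 <-> (x_3 <-> x_1) = 1/2 <-> 3/4 = 3/4
~(x_2 | x_2) <-> (x_1 <-> (x_3 <-> x_1)) = 1/4 <-> 3/4 = 1/2

1/2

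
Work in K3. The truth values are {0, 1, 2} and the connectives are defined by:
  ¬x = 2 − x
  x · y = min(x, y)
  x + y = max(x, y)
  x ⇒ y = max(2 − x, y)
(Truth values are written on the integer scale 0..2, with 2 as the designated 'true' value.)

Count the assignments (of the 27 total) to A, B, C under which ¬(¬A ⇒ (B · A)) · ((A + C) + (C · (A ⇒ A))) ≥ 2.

value 2: 3 assignments (counts)
value 1: 12 assignments
value 0: 12 assignments
So 3 of the 27 assignments meet the threshold.

3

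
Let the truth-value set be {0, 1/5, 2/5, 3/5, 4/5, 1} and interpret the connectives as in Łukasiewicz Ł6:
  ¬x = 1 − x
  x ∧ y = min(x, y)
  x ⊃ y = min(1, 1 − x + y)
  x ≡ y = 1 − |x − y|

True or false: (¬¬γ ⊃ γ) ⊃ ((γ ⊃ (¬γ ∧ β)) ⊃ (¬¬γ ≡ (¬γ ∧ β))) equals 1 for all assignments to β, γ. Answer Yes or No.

Counterexample: take β = 1/5, γ = 0.
¬γ = ¬0 = 1
¬¬γ = ¬1 = 0
¬¬γ ⊃ γ = 0 ⊃ 0 = 1
¬γ = ¬0 = 1
¬γ ∧ β = 1 ∧ 1/5 = 1/5
γ ⊃ (¬γ ∧ β) = 0 ⊃ 1/5 = 1
¬γ = ¬0 = 1
¬¬γ = ¬1 = 0
¬γ = ¬0 = 1
¬γ ∧ β = 1 ∧ 1/5 = 1/5
¬¬γ ≡ (¬γ ∧ β) = 0 ≡ 1/5 = 4/5
(γ ⊃ (¬γ ∧ β)) ⊃ (¬¬γ ≡ (¬γ ∧ β)) = 1 ⊃ 4/5 = 4/5
(¬¬γ ⊃ γ) ⊃ ((γ ⊃ (¬γ ∧ β)) ⊃ (¬¬γ ≡ (¬γ ∧ β))) = 1 ⊃ 4/5 = 4/5
This gives 4/5 ≠ 1.

No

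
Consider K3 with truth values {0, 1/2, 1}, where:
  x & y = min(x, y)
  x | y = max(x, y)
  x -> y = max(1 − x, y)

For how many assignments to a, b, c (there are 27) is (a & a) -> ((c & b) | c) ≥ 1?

value 1: 15 assignments (counts)
value 1/2: 9 assignments
value 0: 3 assignments
So 15 of the 27 assignments meet the threshold.

15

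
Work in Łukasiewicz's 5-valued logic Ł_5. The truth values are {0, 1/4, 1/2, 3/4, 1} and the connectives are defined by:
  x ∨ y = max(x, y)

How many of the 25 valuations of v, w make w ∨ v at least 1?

9

value 1: 9 assignments (counts)
value 3/4: 7 assignments
value 1/2: 5 assignments
value 1/4: 3 assignments
value 0: 1 assignment
So 9 of the 25 assignments meet the threshold.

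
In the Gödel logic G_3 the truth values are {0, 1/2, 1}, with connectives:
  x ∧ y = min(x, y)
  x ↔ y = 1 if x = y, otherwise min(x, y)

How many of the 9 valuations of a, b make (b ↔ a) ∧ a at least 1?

a = 0, b = 0 ↦ 0  <
a = 0, b = 1/2 ↦ 0  <
a = 0, b = 1 ↦ 0  <
a = 1/2, b = 0 ↦ 0  <
a = 1/2, b = 1/2 ↦ 1/2  <
a = 1/2, b = 1 ↦ 1/2  <
a = 1, b = 0 ↦ 0  <
a = 1, b = 1/2 ↦ 1/2  <
a = 1, b = 1 ↦ 1  ≥
So 1 of the 9 assignments meets the threshold.

1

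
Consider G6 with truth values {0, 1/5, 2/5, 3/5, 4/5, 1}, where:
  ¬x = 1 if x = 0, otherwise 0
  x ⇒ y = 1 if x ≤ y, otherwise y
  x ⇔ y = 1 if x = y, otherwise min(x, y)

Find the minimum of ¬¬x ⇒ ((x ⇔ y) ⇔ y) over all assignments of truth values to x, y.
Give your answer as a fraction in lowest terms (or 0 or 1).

1/5

Take x = 1/5, y = 1/5:
¬x = ¬1/5 = 0
¬¬x = ¬0 = 1
x ⇔ y = 1/5 ⇔ 1/5 = 1
(x ⇔ y) ⇔ y = 1 ⇔ 1/5 = 1/5
¬¬x ⇒ ((x ⇔ y) ⇔ y) = 1 ⇒ 1/5 = 1/5
No assignment yields a value below 1/5, so this is the minimum.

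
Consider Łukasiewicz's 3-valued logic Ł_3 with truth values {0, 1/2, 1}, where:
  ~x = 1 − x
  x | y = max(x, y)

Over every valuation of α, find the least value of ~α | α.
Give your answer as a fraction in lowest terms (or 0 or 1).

Take α = 1/2:
~α = ~1/2 = 1/2
~α | α = 1/2 | 1/2 = 1/2
No assignment yields a value below 1/2, so this is the minimum.

1/2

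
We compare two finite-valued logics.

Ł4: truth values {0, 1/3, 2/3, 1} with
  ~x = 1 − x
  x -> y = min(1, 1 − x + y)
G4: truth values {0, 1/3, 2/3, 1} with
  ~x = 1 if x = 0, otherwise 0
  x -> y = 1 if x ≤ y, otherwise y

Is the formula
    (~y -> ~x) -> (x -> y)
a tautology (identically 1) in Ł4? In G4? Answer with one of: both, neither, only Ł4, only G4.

only Ł4

In Ł4: every assignment gives 1 — tautology.
In G4: at x = 2/3, y = 1/3 the value is 1/3 — not a tautology.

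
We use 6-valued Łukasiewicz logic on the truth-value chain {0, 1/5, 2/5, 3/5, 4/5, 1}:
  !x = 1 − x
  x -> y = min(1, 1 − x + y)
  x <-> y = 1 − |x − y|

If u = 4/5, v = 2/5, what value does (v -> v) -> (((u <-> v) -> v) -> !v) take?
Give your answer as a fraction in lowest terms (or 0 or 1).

4/5

v -> v = 2/5 -> 2/5 = 1
u <-> v = 4/5 <-> 2/5 = 3/5
(u <-> v) -> v = 3/5 -> 2/5 = 4/5
!v = !2/5 = 3/5
((u <-> v) -> v) -> !v = 4/5 -> 3/5 = 4/5
(v -> v) -> (((u <-> v) -> v) -> !v) = 1 -> 4/5 = 4/5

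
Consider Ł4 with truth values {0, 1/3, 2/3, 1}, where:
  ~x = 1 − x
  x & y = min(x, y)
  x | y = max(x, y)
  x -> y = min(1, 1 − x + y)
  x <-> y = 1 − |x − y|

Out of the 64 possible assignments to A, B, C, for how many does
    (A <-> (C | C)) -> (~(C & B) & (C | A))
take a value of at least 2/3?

51

value 1: 34 assignments (counts)
value 2/3: 17 assignments (counts)
value 1/3: 8 assignments
value 0: 5 assignments
So 51 of the 64 assignments meet the threshold.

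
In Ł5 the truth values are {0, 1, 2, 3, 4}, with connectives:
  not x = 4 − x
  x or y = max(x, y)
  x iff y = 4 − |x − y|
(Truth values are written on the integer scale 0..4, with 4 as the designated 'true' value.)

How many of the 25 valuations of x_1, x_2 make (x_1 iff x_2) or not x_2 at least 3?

value 4: 9 assignments (counts)
value 3: 9 assignments (counts)
value 2: 4 assignments
value 1: 2 assignments
value 0: 1 assignment
So 18 of the 25 assignments meet the threshold.

18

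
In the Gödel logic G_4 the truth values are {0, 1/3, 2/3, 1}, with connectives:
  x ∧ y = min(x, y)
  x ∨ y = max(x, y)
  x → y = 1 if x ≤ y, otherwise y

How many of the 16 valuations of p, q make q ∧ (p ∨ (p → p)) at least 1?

4

p = 0, q = 0 ↦ 0  <
p = 0, q = 1/3 ↦ 1/3  <
p = 0, q = 2/3 ↦ 2/3  <
p = 0, q = 1 ↦ 1  ≥
p = 1/3, q = 0 ↦ 0  <
p = 1/3, q = 1/3 ↦ 1/3  <
p = 1/3, q = 2/3 ↦ 2/3  <
p = 1/3, q = 1 ↦ 1  ≥
p = 2/3, q = 0 ↦ 0  <
p = 2/3, q = 1/3 ↦ 1/3  <
p = 2/3, q = 2/3 ↦ 2/3  <
p = 2/3, q = 1 ↦ 1  ≥
p = 1, q = 0 ↦ 0  <
p = 1, q = 1/3 ↦ 1/3  <
p = 1, q = 2/3 ↦ 2/3  <
p = 1, q = 1 ↦ 1  ≥
So 4 of the 16 assignments meet the threshold.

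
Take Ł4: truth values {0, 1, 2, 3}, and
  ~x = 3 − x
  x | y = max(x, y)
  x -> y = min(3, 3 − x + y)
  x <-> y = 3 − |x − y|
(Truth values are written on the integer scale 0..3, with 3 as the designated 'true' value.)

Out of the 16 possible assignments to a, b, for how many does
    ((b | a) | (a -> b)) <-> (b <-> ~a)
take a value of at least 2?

11

a = 0, b = 0 ↦ 0  <
a = 0, b = 1 ↦ 1  <
a = 0, b = 2 ↦ 2  ≥
a = 0, b = 3 ↦ 3  ≥
a = 1, b = 0 ↦ 2  ≥
a = 1, b = 1 ↦ 2  ≥
a = 1, b = 2 ↦ 3  ≥
a = 1, b = 3 ↦ 2  ≥
a = 2, b = 0 ↦ 3  ≥
a = 2, b = 1 ↦ 2  ≥
a = 2, b = 2 ↦ 2  ≥
a = 2, b = 3 ↦ 1  <
a = 3, b = 0 ↦ 3  ≥
a = 3, b = 1 ↦ 2  ≥
a = 3, b = 2 ↦ 1  <
a = 3, b = 3 ↦ 0  <
So 11 of the 16 assignments meet the threshold.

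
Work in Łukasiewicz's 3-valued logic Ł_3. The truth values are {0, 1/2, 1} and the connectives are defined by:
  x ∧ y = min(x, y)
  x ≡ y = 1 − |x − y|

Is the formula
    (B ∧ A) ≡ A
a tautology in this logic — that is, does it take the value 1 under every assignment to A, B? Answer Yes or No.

Counterexample: take A = 1/2, B = 0.
B ∧ A = 0 ∧ 1/2 = 0
(B ∧ A) ≡ A = 0 ≡ 1/2 = 1/2
This gives 1/2 ≠ 1.

No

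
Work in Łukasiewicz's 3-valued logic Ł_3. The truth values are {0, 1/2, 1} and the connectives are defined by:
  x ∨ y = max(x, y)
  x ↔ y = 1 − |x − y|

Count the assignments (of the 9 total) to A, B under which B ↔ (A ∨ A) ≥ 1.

3

A = 0, B = 0 ↦ 1  ≥
A = 0, B = 1/2 ↦ 1/2  <
A = 0, B = 1 ↦ 0  <
A = 1/2, B = 0 ↦ 1/2  <
A = 1/2, B = 1/2 ↦ 1  ≥
A = 1/2, B = 1 ↦ 1/2  <
A = 1, B = 0 ↦ 0  <
A = 1, B = 1/2 ↦ 1/2  <
A = 1, B = 1 ↦ 1  ≥
So 3 of the 9 assignments meet the threshold.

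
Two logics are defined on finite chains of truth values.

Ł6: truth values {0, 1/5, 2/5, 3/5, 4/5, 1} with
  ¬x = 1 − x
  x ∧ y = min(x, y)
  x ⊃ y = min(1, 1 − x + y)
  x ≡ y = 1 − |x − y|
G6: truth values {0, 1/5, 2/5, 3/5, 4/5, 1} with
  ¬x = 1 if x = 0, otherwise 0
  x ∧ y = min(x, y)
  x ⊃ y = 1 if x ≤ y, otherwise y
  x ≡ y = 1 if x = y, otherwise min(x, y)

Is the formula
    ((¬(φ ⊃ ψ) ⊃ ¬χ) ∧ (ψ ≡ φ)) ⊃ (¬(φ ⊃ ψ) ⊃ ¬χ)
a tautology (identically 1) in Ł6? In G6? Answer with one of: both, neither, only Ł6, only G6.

In Ł6: every assignment gives 1 — tautology.
In G6: every assignment gives 1 — tautology.

both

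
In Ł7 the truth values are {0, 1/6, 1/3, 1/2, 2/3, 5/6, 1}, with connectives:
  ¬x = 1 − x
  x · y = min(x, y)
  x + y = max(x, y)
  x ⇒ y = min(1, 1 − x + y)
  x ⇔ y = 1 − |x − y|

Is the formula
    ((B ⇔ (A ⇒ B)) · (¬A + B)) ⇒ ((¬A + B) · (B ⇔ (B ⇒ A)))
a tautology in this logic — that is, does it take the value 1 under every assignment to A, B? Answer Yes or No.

Counterexample: take A = 0, B = 5/6.
A ⇒ B = 0 ⇒ 5/6 = 1
B ⇔ (A ⇒ B) = 5/6 ⇔ 1 = 5/6
¬A = ¬0 = 1
¬A + B = 1 + 5/6 = 1
(B ⇔ (A ⇒ B)) · (¬A + B) = 5/6 · 1 = 5/6
¬A = ¬0 = 1
¬A + B = 1 + 5/6 = 1
B ⇒ A = 5/6 ⇒ 0 = 1/6
B ⇔ (B ⇒ A) = 5/6 ⇔ 1/6 = 1/3
(¬A + B) · (B ⇔ (B ⇒ A)) = 1 · 1/3 = 1/3
((B ⇔ (A ⇒ B)) · (¬A + B)) ⇒ ((¬A + B) · (B ⇔ (B ⇒ A))) = 5/6 ⇒ 1/3 = 1/2
This gives 1/2 ≠ 1.

No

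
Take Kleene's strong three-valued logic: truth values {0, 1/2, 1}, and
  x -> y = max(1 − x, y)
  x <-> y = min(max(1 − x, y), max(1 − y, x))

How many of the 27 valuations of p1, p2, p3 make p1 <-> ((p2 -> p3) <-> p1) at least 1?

value 1: 10 assignments (counts)
value 1/2: 15 assignments
value 0: 2 assignments
So 10 of the 27 assignments meet the threshold.

10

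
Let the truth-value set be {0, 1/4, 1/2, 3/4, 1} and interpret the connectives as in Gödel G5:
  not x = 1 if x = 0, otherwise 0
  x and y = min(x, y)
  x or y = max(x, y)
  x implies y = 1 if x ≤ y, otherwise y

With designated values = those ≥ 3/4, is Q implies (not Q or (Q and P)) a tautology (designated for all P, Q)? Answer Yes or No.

No

Counterexample: take P = 0, Q = 1/4.
not Q = not 1/4 = 0
Q and P = 1/4 and 0 = 0
not Q or (Q and P) = 0 or 0 = 0
Q implies (not Q or (Q and P)) = 1/4 implies 0 = 0
This gives 0, which is below 3/4.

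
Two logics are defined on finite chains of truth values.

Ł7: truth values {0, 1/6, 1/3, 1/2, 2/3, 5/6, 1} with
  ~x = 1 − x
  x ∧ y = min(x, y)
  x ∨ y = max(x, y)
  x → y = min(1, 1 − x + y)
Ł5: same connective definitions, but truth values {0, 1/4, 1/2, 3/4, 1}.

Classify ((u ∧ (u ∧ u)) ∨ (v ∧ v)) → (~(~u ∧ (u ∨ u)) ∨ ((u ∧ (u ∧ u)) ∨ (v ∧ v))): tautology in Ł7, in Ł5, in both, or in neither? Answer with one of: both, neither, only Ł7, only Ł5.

both

In Ł7: every assignment gives 1 — tautology.
In Ł5: every assignment gives 1 — tautology.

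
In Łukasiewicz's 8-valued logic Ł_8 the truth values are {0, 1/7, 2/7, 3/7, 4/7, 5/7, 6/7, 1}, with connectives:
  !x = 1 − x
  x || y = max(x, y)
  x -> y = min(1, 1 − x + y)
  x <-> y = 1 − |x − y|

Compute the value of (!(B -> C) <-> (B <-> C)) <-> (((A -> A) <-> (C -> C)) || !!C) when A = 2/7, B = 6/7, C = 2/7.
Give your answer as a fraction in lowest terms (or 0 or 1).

6/7

B -> C = 6/7 -> 2/7 = 3/7
!(B -> C) = !3/7 = 4/7
B <-> C = 6/7 <-> 2/7 = 3/7
!(B -> C) <-> (B <-> C) = 4/7 <-> 3/7 = 6/7
A -> A = 2/7 -> 2/7 = 1
C -> C = 2/7 -> 2/7 = 1
(A -> A) <-> (C -> C) = 1 <-> 1 = 1
!C = !2/7 = 5/7
!!C = !5/7 = 2/7
((A -> A) <-> (C -> C)) || !!C = 1 || 2/7 = 1
(!(B -> C) <-> (B <-> C)) <-> (((A -> A) <-> (C -> C)) || !!C) = 6/7 <-> 1 = 6/7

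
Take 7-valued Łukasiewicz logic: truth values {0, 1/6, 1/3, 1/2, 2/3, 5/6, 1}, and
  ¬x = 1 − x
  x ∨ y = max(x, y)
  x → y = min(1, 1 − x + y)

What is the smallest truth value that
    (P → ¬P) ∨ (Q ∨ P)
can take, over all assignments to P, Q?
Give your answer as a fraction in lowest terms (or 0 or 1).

2/3

Take P = 2/3, Q = 0:
¬P = ¬2/3 = 1/3
P → ¬P = 2/3 → 1/3 = 2/3
Q ∨ P = 0 ∨ 2/3 = 2/3
(P → ¬P) ∨ (Q ∨ P) = 2/3 ∨ 2/3 = 2/3
No assignment yields a value below 2/3, so this is the minimum.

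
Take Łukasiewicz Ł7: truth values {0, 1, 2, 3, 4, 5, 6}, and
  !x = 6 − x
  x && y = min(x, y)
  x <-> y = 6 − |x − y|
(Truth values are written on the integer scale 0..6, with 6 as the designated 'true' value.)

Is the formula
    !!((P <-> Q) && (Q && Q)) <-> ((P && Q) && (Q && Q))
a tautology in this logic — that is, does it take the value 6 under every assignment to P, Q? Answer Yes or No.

Counterexample: take P = 0, Q = 1.
P <-> Q = 0 <-> 1 = 5
Q && Q = 1 && 1 = 1
(P <-> Q) && (Q && Q) = 5 && 1 = 1
!((P <-> Q) && (Q && Q)) = !1 = 5
!!((P <-> Q) && (Q && Q)) = !5 = 1
P && Q = 0 && 1 = 0
Q && Q = 1 && 1 = 1
(P && Q) && (Q && Q) = 0 && 1 = 0
!!((P <-> Q) && (Q && Q)) <-> ((P && Q) && (Q && Q)) = 1 <-> 0 = 5
This gives 5 ≠ 6.

No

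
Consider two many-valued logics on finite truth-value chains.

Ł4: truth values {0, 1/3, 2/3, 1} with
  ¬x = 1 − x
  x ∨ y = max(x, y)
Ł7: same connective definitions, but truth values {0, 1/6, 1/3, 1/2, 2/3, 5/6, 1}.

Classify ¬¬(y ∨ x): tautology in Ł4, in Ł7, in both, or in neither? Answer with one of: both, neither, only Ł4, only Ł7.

In Ł4: at x = 0, y = 0 the value is 0 — not a tautology.
In Ł7: at x = 0, y = 0 the value is 0 — not a tautology.

neither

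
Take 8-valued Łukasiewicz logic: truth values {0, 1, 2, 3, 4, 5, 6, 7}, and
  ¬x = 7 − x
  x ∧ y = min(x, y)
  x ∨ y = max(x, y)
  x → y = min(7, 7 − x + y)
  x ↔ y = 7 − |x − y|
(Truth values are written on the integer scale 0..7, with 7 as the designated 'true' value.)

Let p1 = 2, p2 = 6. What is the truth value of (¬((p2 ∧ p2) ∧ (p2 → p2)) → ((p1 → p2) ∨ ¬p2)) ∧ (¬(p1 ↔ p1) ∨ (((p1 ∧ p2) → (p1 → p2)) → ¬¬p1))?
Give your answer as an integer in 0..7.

2

p2 ∧ p2 = 6 ∧ 6 = 6
p2 → p2 = 6 → 6 = 7
(p2 ∧ p2) ∧ (p2 → p2) = 6 ∧ 7 = 6
¬((p2 ∧ p2) ∧ (p2 → p2)) = ¬6 = 1
p1 → p2 = 2 → 6 = 7
¬p2 = ¬6 = 1
(p1 → p2) ∨ ¬p2 = 7 ∨ 1 = 7
¬((p2 ∧ p2) ∧ (p2 → p2)) → ((p1 → p2) ∨ ¬p2) = 1 → 7 = 7
p1 ↔ p1 = 2 ↔ 2 = 7
¬(p1 ↔ p1) = ¬7 = 0
p1 ∧ p2 = 2 ∧ 6 = 2
p1 → p2 = 2 → 6 = 7
(p1 ∧ p2) → (p1 → p2) = 2 → 7 = 7
¬p1 = ¬2 = 5
¬¬p1 = ¬5 = 2
((p1 ∧ p2) → (p1 → p2)) → ¬¬p1 = 7 → 2 = 2
¬(p1 ↔ p1) ∨ (((p1 ∧ p2) → (p1 → p2)) → ¬¬p1) = 0 ∨ 2 = 2
(¬((p2 ∧ p2) ∧ (p2 → p2)) → ((p1 → p2) ∨ ¬p2)) ∧ (¬(p1 ↔ p1) ∨ (((p1 ∧ p2) → (p1 → p2)) → ¬¬p1)) = 7 ∧ 2 = 2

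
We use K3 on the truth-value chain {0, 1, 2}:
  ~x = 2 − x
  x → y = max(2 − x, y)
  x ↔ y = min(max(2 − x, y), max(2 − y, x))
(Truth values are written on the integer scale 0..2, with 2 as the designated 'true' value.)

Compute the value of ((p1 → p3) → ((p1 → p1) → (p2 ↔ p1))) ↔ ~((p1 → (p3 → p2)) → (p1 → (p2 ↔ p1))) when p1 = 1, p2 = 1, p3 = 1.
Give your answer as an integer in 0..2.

1

p1 → p3 = 1 → 1 = 1
p1 → p1 = 1 → 1 = 1
p2 ↔ p1 = 1 ↔ 1 = 1
(p1 → p1) → (p2 ↔ p1) = 1 → 1 = 1
(p1 → p3) → ((p1 → p1) → (p2 ↔ p1)) = 1 → 1 = 1
p3 → p2 = 1 → 1 = 1
p1 → (p3 → p2) = 1 → 1 = 1
p2 ↔ p1 = 1 ↔ 1 = 1
p1 → (p2 ↔ p1) = 1 → 1 = 1
(p1 → (p3 → p2)) → (p1 → (p2 ↔ p1)) = 1 → 1 = 1
~((p1 → (p3 → p2)) → (p1 → (p2 ↔ p1))) = ~1 = 1
((p1 → p3) → ((p1 → p1) → (p2 ↔ p1))) ↔ ~((p1 → (p3 → p2)) → (p1 → (p2 ↔ p1))) = 1 ↔ 1 = 1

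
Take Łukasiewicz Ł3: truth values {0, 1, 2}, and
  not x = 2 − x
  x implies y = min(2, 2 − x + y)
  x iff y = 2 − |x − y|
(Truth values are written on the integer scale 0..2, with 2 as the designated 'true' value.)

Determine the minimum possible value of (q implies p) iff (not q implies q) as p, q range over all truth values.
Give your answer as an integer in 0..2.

Take p = 0, q = 0:
q implies p = 0 implies 0 = 2
not q = not 0 = 2
not q implies q = 2 implies 0 = 0
(q implies p) iff (not q implies q) = 2 iff 0 = 0
No assignment yields a value below 0, so this is the minimum.

0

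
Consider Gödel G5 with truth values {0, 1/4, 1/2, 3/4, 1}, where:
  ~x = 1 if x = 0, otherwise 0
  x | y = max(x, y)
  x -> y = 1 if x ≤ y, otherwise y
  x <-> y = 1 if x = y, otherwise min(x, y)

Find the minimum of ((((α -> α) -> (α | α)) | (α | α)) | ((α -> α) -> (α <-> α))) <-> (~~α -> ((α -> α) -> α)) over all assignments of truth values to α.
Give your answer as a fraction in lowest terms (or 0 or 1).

1/4

Take α = 1/4:
α -> α = 1/4 -> 1/4 = 1
α | α = 1/4 | 1/4 = 1/4
(α -> α) -> (α | α) = 1 -> 1/4 = 1/4
α | α = 1/4 | 1/4 = 1/4
((α -> α) -> (α | α)) | (α | α) = 1/4 | 1/4 = 1/4
α -> α = 1/4 -> 1/4 = 1
α <-> α = 1/4 <-> 1/4 = 1
(α -> α) -> (α <-> α) = 1 -> 1 = 1
(((α -> α) -> (α | α)) | (α | α)) | ((α -> α) -> (α <-> α)) = 1/4 | 1 = 1
~α = ~1/4 = 0
~~α = ~0 = 1
α -> α = 1/4 -> 1/4 = 1
(α -> α) -> α = 1 -> 1/4 = 1/4
~~α -> ((α -> α) -> α) = 1 -> 1/4 = 1/4
((((α -> α) -> (α | α)) | (α | α)) | ((α -> α) -> (α <-> α))) <-> (~~α -> ((α -> α) -> α)) = 1 <-> 1/4 = 1/4
No assignment yields a value below 1/4, so this is the minimum.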